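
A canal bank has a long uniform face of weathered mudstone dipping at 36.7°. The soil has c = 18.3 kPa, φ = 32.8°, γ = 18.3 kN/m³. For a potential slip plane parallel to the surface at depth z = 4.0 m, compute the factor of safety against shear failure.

FS = 1.39

For an infinite slope with a slip plane parallel to the surface (no pore pressure): FS = [c + γz cos²β tanφ] / [γz sinβ cosβ].
γz = 18.3·4.0 = 73.20 kN/m²
Numerator = 18.3 + 73.20·cos²36.7°·tan32.8° = 18.3 + 73.20·0.6428·0.6445 = 48.626 kPa
Denominator = 73.20·sin36.7°·cos36.7° = 73.20·0.5976·0.8018 = 35.075 kPa
FS = 48.626 / 35.075 = 1.386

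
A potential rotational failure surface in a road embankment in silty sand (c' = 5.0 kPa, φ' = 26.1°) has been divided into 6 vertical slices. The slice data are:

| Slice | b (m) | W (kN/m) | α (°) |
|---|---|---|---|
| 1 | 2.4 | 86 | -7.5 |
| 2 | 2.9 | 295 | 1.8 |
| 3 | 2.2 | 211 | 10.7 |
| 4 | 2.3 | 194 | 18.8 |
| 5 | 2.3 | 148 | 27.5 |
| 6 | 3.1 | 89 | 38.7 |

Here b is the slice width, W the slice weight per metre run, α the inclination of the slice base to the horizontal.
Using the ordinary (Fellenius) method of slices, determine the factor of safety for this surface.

Ordinary method of slices: FS = Σ[c'·Δl_i + (W_i cosα_i)·tanφ'] / Σ W_i sinα_i, with Δl_i = b_i / cosα_i.
Slice 1: Δl = 2.4/cos(-7.5°) = 2.421 m; N'_1 = 86·cos(-7.5°) = 85.3; c'Δl = 12.10; W sinα = -11.2
Slice 2: Δl = 2.9/cos1.8° = 2.901 m; N'_2 = 295·cos1.8° = 294.9; c'Δl = 14.51; W sinα = 9.3
Slice 3: Δl = 2.2/cos10.7° = 2.239 m; N'_3 = 211·cos10.7° = 207.3; c'Δl = 11.19; W sinα = 39.2
Slice 4: Δl = 2.3/cos18.8° = 2.430 m; N'_4 = 194·cos18.8° = 183.6; c'Δl = 12.15; W sinα = 62.5
Slice 5: Δl = 2.3/cos27.5° = 2.593 m; N'_5 = 148·cos27.5° = 131.3; c'Δl = 12.96; W sinα = 68.3
Slice 6: Δl = 3.1/cos38.7° = 3.972 m; N'_6 = 89·cos38.7° = 69.5; c'Δl = 19.86; W sinα = 55.6
Σc'Δl = 82.8 kN/m; ΣN' = 971.8 kN/m; ΣW sinα = 223.7 kN/m
Resisting = 82.8 + 971.8·tan26.1° = 82.8 + 476.1 = 558.9 kN/m
FS = 558.9 / 223.7 = 2.498

FS = 2.50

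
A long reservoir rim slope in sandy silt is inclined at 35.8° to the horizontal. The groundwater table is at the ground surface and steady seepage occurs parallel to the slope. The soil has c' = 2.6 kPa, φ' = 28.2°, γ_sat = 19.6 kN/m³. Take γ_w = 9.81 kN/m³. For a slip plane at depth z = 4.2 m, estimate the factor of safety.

FS = 0.44

With seepage parallel to the slope and the water table at the surface, the effective normal stress on the slip plane uses the buoyant unit weight γ' = γ_sat − γ_w while the driving shear stress uses γ_sat:
FS = [c' + γ' z cos²β tanφ'] / [γ_sat z sinβ cosβ]
γ' = 19.6 − 9.81 = 9.79 kN/m³
Numerator = 2.6 + 9.79·4.2·cos²35.8°·tan28.2° = 2.6 + 9.79·4.2·0.6578·0.5362 = 17.103 kPa
Denominator = 19.6·4.2·sin35.8°·cos35.8° = 19.6·4.2·0.5850·0.8111 = 39.056 kPa
FS = 17.103 / 39.056 = 0.438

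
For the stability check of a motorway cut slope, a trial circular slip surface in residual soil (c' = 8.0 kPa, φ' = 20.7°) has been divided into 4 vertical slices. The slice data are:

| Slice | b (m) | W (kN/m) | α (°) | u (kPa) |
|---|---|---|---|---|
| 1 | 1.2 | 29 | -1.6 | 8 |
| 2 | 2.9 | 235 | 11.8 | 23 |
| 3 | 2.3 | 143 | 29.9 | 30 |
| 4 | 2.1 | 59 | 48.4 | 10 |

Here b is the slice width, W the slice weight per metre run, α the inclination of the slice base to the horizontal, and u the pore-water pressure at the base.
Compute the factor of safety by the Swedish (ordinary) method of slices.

Ordinary method of slices: FS = Σ[c'·Δl_i + (W_i cosα_i − u_i·Δl_i)·tanφ'] / Σ W_i sinα_i, with Δl_i = b_i / cosα_i.
Slice 1: Δl = 1.2/cos(-1.6°) = 1.200 m; N'_1 = 29·cos(-1.6°) − 8·1.200 = 19.4; c'Δl = 9.60; W sinα = -0.8
Slice 2: Δl = 2.9/cos11.8° = 2.963 m; N'_2 = 235·cos11.8° − 23·2.963 = 161.9; c'Δl = 23.70; W sinα = 48.1
Slice 3: Δl = 2.3/cos29.9° = 2.653 m; N'_3 = 143·cos29.9° − 30·2.653 = 44.4; c'Δl = 21.23; W sinα = 71.3
Slice 4: Δl = 2.1/cos48.4° = 3.163 m; N'_4 = 59·cos48.4° − 10·3.163 = 7.5; c'Δl = 25.30; W sinα = 44.1
Σc'Δl = 79.8 kN/m; ΣN' = 233.2 kN/m; ΣW sinα = 162.7 kN/m
Resisting = 79.8 + 233.2·tan20.7° = 79.8 + 88.1 = 167.9 kN/m
FS = 167.9 / 162.7 = 1.033

FS = 1.03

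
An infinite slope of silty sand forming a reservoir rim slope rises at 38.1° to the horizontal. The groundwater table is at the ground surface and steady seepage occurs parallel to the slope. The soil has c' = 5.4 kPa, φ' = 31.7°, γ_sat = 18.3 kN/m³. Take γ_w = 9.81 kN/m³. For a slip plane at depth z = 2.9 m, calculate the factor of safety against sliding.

FS = 0.57

With seepage parallel to the slope and the water table at the surface, the effective normal stress on the slip plane uses the buoyant unit weight γ' = γ_sat − γ_w while the driving shear stress uses γ_sat:
FS = [c' + γ' z cos²β tanφ'] / [γ_sat z sinβ cosβ]
γ' = 18.3 − 9.81 = 8.49 kN/m³
Numerator = 5.4 + 8.49·2.9·cos²38.1°·tan31.7° = 5.4 + 8.49·2.9·0.6193·0.6176 = 14.817 kPa
Denominator = 18.3·2.9·sin38.1°·cos38.1° = 18.3·2.9·0.6170·0.7869 = 25.769 kPa
FS = 14.817 / 25.769 = 0.575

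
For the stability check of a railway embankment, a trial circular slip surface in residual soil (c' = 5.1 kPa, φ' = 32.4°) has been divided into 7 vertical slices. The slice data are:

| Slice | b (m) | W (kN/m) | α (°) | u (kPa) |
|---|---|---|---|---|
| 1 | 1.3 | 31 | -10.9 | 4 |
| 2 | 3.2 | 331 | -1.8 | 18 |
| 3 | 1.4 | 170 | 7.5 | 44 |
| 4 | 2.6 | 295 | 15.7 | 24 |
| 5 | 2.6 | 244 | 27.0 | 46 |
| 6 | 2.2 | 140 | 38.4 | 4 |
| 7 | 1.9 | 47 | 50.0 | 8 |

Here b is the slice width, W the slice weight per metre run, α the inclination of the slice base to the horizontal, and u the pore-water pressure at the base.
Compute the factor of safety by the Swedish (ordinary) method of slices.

FS = 1.89

Ordinary method of slices: FS = Σ[c'·Δl_i + (W_i cosα_i − u_i·Δl_i)·tanφ'] / Σ W_i sinα_i, with Δl_i = b_i / cosα_i.
Slice 1: Δl = 1.3/cos(-10.9°) = 1.324 m; N'_1 = 31·cos(-10.9°) − 4·1.324 = 25.1; c'Δl = 6.75; W sinα = -5.9
Slice 2: Δl = 3.2/cos(-1.8°) = 3.202 m; N'_2 = 331·cos(-1.8°) − 18·3.202 = 273.2; c'Δl = 16.33; W sinα = -10.4
Slice 3: Δl = 1.4/cos7.5° = 1.412 m; N'_3 = 170·cos7.5° − 44·1.412 = 106.4; c'Δl = 7.20; W sinα = 22.2
Slice 4: Δl = 2.6/cos15.7° = 2.701 m; N'_4 = 295·cos15.7° − 24·2.701 = 219.2; c'Δl = 13.77; W sinα = 79.8
Slice 5: Δl = 2.6/cos27.0° = 2.918 m; N'_5 = 244·cos27.0° − 46·2.918 = 83.2; c'Δl = 14.88; W sinα = 110.8
Slice 6: Δl = 2.2/cos38.4° = 2.807 m; N'_6 = 140·cos38.4° − 4·2.807 = 98.5; c'Δl = 14.32; W sinα = 87.0
Slice 7: Δl = 1.9/cos50.0° = 2.956 m; N'_7 = 47·cos50.0° − 8·2.956 = 6.6; c'Δl = 15.07; W sinα = 36.0
Σc'Δl = 88.3 kN/m; ΣN' = 812.2 kN/m; ΣW sinα = 319.5 kN/m
Resisting = 88.3 + 812.2·tan32.4° = 88.3 + 515.4 = 603.7 kN/m
FS = 603.7 / 319.5 = 1.890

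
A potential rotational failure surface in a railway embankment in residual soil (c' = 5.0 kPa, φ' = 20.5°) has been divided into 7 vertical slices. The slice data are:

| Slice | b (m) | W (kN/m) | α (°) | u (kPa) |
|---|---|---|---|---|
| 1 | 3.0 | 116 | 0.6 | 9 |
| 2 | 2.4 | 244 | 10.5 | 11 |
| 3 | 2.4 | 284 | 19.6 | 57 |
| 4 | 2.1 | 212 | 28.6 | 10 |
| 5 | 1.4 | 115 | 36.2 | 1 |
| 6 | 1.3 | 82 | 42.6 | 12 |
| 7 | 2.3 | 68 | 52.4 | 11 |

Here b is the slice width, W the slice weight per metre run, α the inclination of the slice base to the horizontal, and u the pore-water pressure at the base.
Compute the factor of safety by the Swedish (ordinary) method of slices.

FS = 0.85

Ordinary method of slices: FS = Σ[c'·Δl_i + (W_i cosα_i − u_i·Δl_i)·tanφ'] / Σ W_i sinα_i, with Δl_i = b_i / cosα_i.
Slice 1: Δl = 3.0/cos0.6° = 3.000 m; N'_1 = 116·cos0.6° − 9·3.000 = 89.0; c'Δl = 15.00; W sinα = 1.2
Slice 2: Δl = 2.4/cos10.5° = 2.441 m; N'_2 = 244·cos10.5° − 11·2.441 = 213.1; c'Δl = 12.20; W sinα = 44.5
Slice 3: Δl = 2.4/cos19.6° = 2.548 m; N'_3 = 284·cos19.6° − 57·2.548 = 122.3; c'Δl = 12.74; W sinα = 95.3
Slice 4: Δl = 2.1/cos28.6° = 2.392 m; N'_4 = 212·cos28.6° − 10·2.392 = 162.2; c'Δl = 11.96; W sinα = 101.5
Slice 5: Δl = 1.4/cos36.2° = 1.735 m; N'_5 = 115·cos36.2° − 1·1.735 = 91.1; c'Δl = 8.67; W sinα = 67.9
Slice 6: Δl = 1.3/cos42.6° = 1.766 m; N'_6 = 82·cos42.6° − 12·1.766 = 39.2; c'Δl = 8.83; W sinα = 55.5
Slice 7: Δl = 2.3/cos52.4° = 3.770 m; N'_7 = 68·cos52.4° − 11·3.770 = 0.0; c'Δl = 18.85; W sinα = 53.9
Σc'Δl = 88.3 kN/m; ΣN' = 716.9 kN/m; ΣW sinα = 419.7 kN/m
Resisting = 88.3 + 716.9·tan20.5° = 88.3 + 268.0 = 356.3 kN/m
FS = 356.3 / 419.7 = 0.849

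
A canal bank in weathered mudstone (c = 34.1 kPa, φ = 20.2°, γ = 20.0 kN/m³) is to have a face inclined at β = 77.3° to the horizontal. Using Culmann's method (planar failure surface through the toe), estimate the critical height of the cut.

Culmann's analysis gives the critical failure plane at α_cr = (β + φ)/2 = (77.3 + 20.2)/2 = 48.8°, and the critical height
H_c = (4c/γ) · sinβ cosφ / [1 − cos(β − φ)]
    = (4·34.1/20.0) · sin77.3°·cos20.2° / [1 − cos(57.1°)]
    = 6.820 · 0.9755·0.9385 / [1 − 0.5432]
    = 6.820 · 0.9155 / 0.4568
    = 13.67 m

H_c = 13.67 m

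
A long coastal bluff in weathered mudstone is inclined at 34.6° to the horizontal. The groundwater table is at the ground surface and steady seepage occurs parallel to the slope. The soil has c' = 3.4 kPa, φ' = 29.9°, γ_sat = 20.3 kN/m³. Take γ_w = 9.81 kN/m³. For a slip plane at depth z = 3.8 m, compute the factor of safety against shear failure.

With seepage parallel to the slope and the water table at the surface, the effective normal stress on the slip plane uses the buoyant unit weight γ' = γ_sat − γ_w while the driving shear stress uses γ_sat:
FS = [c' + γ' z cos²β tanφ'] / [γ_sat z sinβ cosβ]
γ' = 20.3 − 9.81 = 10.49 kN/m³
Numerator = 3.4 + 10.49·3.8·cos²34.6°·tan29.9° = 3.4 + 10.49·3.8·0.6776·0.5750 = 18.931 kPa
Denominator = 20.3·3.8·sin34.6°·cos34.6° = 20.3·3.8·0.5678·0.8231 = 36.056 kPa
FS = 18.931 / 36.056 = 0.525

FS = 0.53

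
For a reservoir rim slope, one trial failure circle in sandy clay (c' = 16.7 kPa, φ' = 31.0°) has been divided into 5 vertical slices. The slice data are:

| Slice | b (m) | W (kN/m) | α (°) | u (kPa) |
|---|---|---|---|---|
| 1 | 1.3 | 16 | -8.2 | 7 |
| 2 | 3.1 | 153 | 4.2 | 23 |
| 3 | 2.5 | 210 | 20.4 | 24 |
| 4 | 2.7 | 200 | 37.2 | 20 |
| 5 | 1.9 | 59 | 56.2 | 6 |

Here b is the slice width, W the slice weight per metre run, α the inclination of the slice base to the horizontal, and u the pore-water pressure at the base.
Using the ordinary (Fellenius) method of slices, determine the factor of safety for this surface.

FS = 1.69

Ordinary method of slices: FS = Σ[c'·Δl_i + (W_i cosα_i − u_i·Δl_i)·tanφ'] / Σ W_i sinα_i, with Δl_i = b_i / cosα_i.
Slice 1: Δl = 1.3/cos(-8.2°) = 1.313 m; N'_1 = 16·cos(-8.2°) − 7·1.313 = 6.6; c'Δl = 21.93; W sinα = -2.3
Slice 2: Δl = 3.1/cos4.2° = 3.108 m; N'_2 = 153·cos4.2° − 23·3.108 = 81.1; c'Δl = 51.91; W sinα = 11.2
Slice 3: Δl = 2.5/cos20.4° = 2.667 m; N'_3 = 210·cos20.4° − 24·2.667 = 132.8; c'Δl = 44.54; W sinα = 73.2
Slice 4: Δl = 2.7/cos37.2° = 3.390 m; N'_4 = 200·cos37.2° − 20·3.390 = 91.5; c'Δl = 56.61; W sinα = 120.9
Slice 5: Δl = 1.9/cos56.2° = 3.415 m; N'_5 = 59·cos56.2° − 6·3.415 = 12.3; c'Δl = 57.04; W sinα = 49.0
Σc'Δl = 232.0 kN/m; ΣN' = 324.4 kN/m; ΣW sinα = 252.1 kN/m
Resisting = 232.0 + 324.4·tan31.0° = 232.0 + 194.9 = 426.9 kN/m
FS = 426.9 / 252.1 = 1.694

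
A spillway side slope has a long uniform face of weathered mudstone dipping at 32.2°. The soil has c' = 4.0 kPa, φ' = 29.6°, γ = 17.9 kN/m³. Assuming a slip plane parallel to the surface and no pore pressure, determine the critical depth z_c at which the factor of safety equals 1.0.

z_c = 5.06 m

Setting FS = 1.00 in FS = [c' + γz cos²β tanφ'] / [γz sinβ cosβ] and solving for z:
z = c' / [γ cosβ (FS·sinβ − cosβ·tanφ')]
  = 4.0 / [17.9·cos32.2°·(1.00·sin32.2° − cos32.2°·tan29.6°)]
  = 4.0 / [17.9·0.8462·(1.00·0.5329 − 0.8462·0.5681)]
  = 4.0 / 0.7902 = 5.062 m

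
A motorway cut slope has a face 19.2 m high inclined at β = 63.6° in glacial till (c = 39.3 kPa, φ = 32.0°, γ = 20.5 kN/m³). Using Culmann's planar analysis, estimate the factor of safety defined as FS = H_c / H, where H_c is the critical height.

H_c = (4c/γ) · sinβ cosφ / [1 − cos(β − φ)]
    = (4·39.3/20.5) · sin63.6°·cos32.0° / [1 − cos31.6°]
    = 7.668 · 0.7596 / 0.1483 = 39.28 m
FS = H_c / H = 39.28 / 19.2 = 2.046

FS = 2.05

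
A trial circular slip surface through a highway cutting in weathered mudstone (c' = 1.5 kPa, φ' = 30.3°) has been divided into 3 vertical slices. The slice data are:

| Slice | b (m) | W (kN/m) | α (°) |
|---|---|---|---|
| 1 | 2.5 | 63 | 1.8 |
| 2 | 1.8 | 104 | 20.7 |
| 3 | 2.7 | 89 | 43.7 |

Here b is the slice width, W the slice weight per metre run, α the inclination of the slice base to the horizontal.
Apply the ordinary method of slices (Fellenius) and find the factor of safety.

FS = 1.43

Ordinary method of slices: FS = Σ[c'·Δl_i + (W_i cosα_i)·tanφ'] / Σ W_i sinα_i, with Δl_i = b_i / cosα_i.
Slice 1: Δl = 2.5/cos1.8° = 2.501 m; N'_1 = 63·cos1.8° = 63.0; c'Δl = 3.75; W sinα = 2.0
Slice 2: Δl = 1.8/cos20.7° = 1.924 m; N'_2 = 104·cos20.7° = 97.3; c'Δl = 2.89; W sinα = 36.8
Slice 3: Δl = 2.7/cos43.7° = 3.735 m; N'_3 = 89·cos43.7° = 64.3; c'Δl = 5.60; W sinα = 61.5
Σc'Δl = 12.2 kN/m; ΣN' = 224.6 kN/m; ΣW sinα = 100.2 kN/m
Resisting = 12.2 + 224.6·tan30.3° = 12.2 + 131.2 = 143.5 kN/m
FS = 143.5 / 100.2 = 1.432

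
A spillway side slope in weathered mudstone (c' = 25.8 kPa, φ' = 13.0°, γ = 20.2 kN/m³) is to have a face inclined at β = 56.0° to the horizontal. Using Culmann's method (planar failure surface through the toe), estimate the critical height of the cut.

H_c = 15.36 m

Culmann's analysis gives the critical failure plane at α_cr = (β + φ')/2 = (56.0 + 13.0)/2 = 34.5°, and the critical height
H_c = (4c'/γ) · sinβ cosφ' / [1 − cos(β − φ')]
    = (4·25.8/20.2) · sin56.0°·cos13.0° / [1 − cos(43.0°)]
    = 5.109 · 0.8290·0.9744 / [1 − 0.7314]
    = 5.109 · 0.8078 / 0.2686
    = 15.36 m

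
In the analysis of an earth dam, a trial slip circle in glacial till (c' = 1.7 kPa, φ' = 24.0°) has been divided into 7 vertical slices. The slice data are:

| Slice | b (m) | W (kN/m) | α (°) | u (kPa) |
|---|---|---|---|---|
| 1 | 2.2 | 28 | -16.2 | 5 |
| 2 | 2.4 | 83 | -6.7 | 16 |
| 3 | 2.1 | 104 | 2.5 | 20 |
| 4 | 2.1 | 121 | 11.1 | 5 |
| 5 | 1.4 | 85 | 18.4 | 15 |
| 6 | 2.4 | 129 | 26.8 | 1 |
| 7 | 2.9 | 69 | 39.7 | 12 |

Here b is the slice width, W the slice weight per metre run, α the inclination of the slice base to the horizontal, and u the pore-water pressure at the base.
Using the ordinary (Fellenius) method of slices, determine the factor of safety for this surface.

Ordinary method of slices: FS = Σ[c'·Δl_i + (W_i cosα_i − u_i·Δl_i)·tanφ'] / Σ W_i sinα_i, with Δl_i = b_i / cosα_i.
Slice 1: Δl = 2.2/cos(-16.2°) = 2.291 m; N'_1 = 28·cos(-16.2°) − 5·2.291 = 15.4; c'Δl = 3.89; W sinα = -7.8
Slice 2: Δl = 2.4/cos(-6.7°) = 2.417 m; N'_2 = 83·cos(-6.7°) − 16·2.417 = 43.8; c'Δl = 4.11; W sinα = -9.7
Slice 3: Δl = 2.1/cos2.5° = 2.102 m; N'_3 = 104·cos2.5° − 20·2.102 = 61.9; c'Δl = 3.57; W sinα = 4.5
Slice 4: Δl = 2.1/cos11.1° = 2.140 m; N'_4 = 121·cos11.1° − 5·2.140 = 108.0; c'Δl = 3.64; W sinα = 23.3
Slice 5: Δl = 1.4/cos18.4° = 1.475 m; N'_5 = 85·cos18.4° − 15·1.475 = 58.5; c'Δl = 2.51; W sinα = 26.8
Slice 6: Δl = 2.4/cos26.8° = 2.689 m; N'_6 = 129·cos26.8° − 1·2.689 = 112.5; c'Δl = 4.57; W sinα = 58.2
Slice 7: Δl = 2.9/cos39.7° = 3.769 m; N'_7 = 69·cos39.7° − 12·3.769 = 7.9; c'Δl = 6.41; W sinα = 44.1
Σc'Δl = 28.7 kN/m; ΣN' = 407.9 kN/m; ΣW sinα = 139.4 kN/m
Resisting = 28.7 + 407.9·tan24.0° = 28.7 + 181.6 = 210.3 kN/m
FS = 210.3 / 139.4 = 1.509

FS = 1.51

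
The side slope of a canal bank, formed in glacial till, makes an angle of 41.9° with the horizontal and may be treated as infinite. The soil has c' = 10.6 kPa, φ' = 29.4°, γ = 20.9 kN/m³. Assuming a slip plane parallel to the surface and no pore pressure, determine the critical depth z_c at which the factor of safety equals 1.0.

z_c = 2.74 m

Setting FS = 1.00 in FS = [c' + γz cos²β tanφ'] / [γz sinβ cosβ] and solving for z:
z = c' / [γ cosβ (FS·sinβ − cosβ·tanφ')]
  = 10.6 / [20.9·cos41.9°·(1.00·sin41.9° − cos41.9°·tan29.4°)]
  = 10.6 / [20.9·0.7443·(1.00·0.6678 − 0.7443·0.5635)]
  = 10.6 / 3.8647 = 2.743 m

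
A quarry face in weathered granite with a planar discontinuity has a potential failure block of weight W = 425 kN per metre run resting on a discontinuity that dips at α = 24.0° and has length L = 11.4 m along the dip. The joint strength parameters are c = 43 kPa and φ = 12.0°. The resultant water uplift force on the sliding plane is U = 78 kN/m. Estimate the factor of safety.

Resolving the block weight along and normal to the plane and applying the Mohr–Coulomb strength on the joint:
N' = W cosα − U = 425·cos24.0° − 78 = 310.3 kN/m
Driving force T = W sinα = 425·sin24.0° = 172.9 kN/m
Resisting force R = c·L + N'·tanφ = 43·11.4 + 310.3·tan12.0° = 490.2 + 65.9 = 556.1 kN/m
FS = R / T = 556.1 / 172.9 = 3.217

FS = 3.22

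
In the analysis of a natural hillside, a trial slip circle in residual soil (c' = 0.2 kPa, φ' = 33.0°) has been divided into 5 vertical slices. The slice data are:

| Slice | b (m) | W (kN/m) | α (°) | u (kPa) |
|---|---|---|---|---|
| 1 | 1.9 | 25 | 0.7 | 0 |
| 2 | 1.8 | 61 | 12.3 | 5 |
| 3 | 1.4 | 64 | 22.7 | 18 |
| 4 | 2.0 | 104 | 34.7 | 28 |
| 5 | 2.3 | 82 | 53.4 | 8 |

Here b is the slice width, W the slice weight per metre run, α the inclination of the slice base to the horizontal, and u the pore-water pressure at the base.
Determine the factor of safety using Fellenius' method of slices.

FS = 0.58

Ordinary method of slices: FS = Σ[c'·Δl_i + (W_i cosα_i − u_i·Δl_i)·tanφ'] / Σ W_i sinα_i, with Δl_i = b_i / cosα_i.
Slice 1: Δl = 1.9/cos0.7° = 1.900 m; N'_1 = 25·cos0.7° − 0·1.900 = 25.0; c'Δl = 0.38; W sinα = 0.3
Slice 2: Δl = 1.8/cos12.3° = 1.842 m; N'_2 = 61·cos12.3° − 5·1.842 = 50.4; c'Δl = 0.37; W sinα = 13.0
Slice 3: Δl = 1.4/cos22.7° = 1.518 m; N'_3 = 64·cos22.7° − 18·1.518 = 31.7; c'Δl = 0.30; W sinα = 24.7
Slice 4: Δl = 2.0/cos34.7° = 2.433 m; N'_4 = 104·cos34.7° − 28·2.433 = 17.4; c'Δl = 0.49; W sinα = 59.2
Slice 5: Δl = 2.3/cos53.4° = 3.858 m; N'_5 = 82·cos53.4° − 8·3.858 = 18.0; c'Δl = 0.77; W sinα = 65.8
Σc'Δl = 2.3 kN/m; ΣN' = 142.5 kN/m; ΣW sinα = 163.0 kN/m
Resisting = 2.3 + 142.5·tan33.0° = 2.3 + 92.6 = 94.9 kN/m
FS = 94.9 / 163.0 = 0.582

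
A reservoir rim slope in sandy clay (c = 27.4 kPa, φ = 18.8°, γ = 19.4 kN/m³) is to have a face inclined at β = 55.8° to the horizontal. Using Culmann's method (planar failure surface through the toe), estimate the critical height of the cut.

H_c = 21.97 m

Culmann's analysis gives the critical failure plane at α_cr = (β + φ)/2 = (55.8 + 18.8)/2 = 37.3°, and the critical height
H_c = (4c/γ) · sinβ cosφ / [1 − cos(β − φ)]
    = (4·27.4/19.4) · sin55.8°·cos18.8° / [1 − cos(37.0°)]
    = 5.649 · 0.8271·0.9466 / [1 − 0.7986]
    = 5.649 · 0.7830 / 0.2014
    = 21.97 m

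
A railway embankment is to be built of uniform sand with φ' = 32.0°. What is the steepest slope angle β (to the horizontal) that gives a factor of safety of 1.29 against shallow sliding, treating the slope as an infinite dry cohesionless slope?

β = 25.8°

For an infinite dry cohesionless slope FS = tanφ'/tanβ, so tanβ = tanφ' / FS.
tanβ = tan32.0° / 1.29 = 0.6249 / 1.29 = 0.4844
β = arctan(0.4844) = 25.85°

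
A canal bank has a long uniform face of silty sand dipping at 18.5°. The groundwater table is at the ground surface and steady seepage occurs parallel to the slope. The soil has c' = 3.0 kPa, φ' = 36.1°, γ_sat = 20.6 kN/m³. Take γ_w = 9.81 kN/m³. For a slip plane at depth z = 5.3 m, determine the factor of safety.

FS = 1.23

With seepage parallel to the slope and the water table at the surface, the effective normal stress on the slip plane uses the buoyant unit weight γ' = γ_sat − γ_w while the driving shear stress uses γ_sat:
FS = [c' + γ' z cos²β tanφ'] / [γ_sat z sinβ cosβ]
γ' = 20.6 − 9.81 = 10.79 kN/m³
Numerator = 3.0 + 10.79·5.3·cos²18.5°·tan36.1° = 3.0 + 10.79·5.3·0.8993·0.7292 = 40.503 kPa
Denominator = 20.6·5.3·sin18.5°·cos18.5° = 20.6·5.3·0.3173·0.9483 = 32.853 kPa
FS = 40.503 / 32.853 = 1.233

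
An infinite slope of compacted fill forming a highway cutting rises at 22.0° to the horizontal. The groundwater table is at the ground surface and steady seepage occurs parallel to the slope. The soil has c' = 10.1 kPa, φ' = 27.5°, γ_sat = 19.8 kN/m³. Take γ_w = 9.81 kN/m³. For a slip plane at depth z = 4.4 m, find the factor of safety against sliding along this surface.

With seepage parallel to the slope and the water table at the surface, the effective normal stress on the slip plane uses the buoyant unit weight γ' = γ_sat − γ_w while the driving shear stress uses γ_sat:
FS = [c' + γ' z cos²β tanφ'] / [γ_sat z sinβ cosβ]
γ' = 19.8 − 9.81 = 9.99 kN/m³
Numerator = 10.1 + 9.99·4.4·cos²22.0°·tan27.5° = 10.1 + 9.99·4.4·0.8597·0.5206 = 29.771 kPa
Denominator = 19.8·4.4·sin22.0°·cos22.0° = 19.8·4.4·0.3746·0.9272 = 30.259 kPa
FS = 29.771 / 30.259 = 0.984

FS = 0.98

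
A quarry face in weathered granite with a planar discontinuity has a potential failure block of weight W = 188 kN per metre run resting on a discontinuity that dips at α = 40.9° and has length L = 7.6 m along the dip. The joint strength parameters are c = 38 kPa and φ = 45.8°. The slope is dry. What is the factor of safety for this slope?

FS = 3.53

Resolving the block weight along and normal to the plane and applying the Mohr–Coulomb strength on the joint:
N' = W cosα = 188·cos40.9° = 142.1 kN/m
Driving force T = W sinα = 188·sin40.9° = 123.1 kN/m
Resisting force R = c·L + N'·tanφ = 38·7.6 + 142.1·tan45.8° = 288.8 + 146.1 = 434.9 kN/m
FS = R / T = 434.9 / 123.1 = 3.533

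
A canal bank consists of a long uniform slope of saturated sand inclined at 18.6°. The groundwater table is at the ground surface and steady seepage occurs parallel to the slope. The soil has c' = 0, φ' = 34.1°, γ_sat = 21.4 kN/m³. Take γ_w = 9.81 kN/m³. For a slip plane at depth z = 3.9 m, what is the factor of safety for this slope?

FS = 1.09

With seepage parallel to the slope and the water table at the surface, the effective normal stress on the slip plane uses the buoyant unit weight γ' = γ_sat − γ_w while the driving shear stress uses γ_sat:
FS = [c' + γ' z cos²β tanφ'] / [γ_sat z sinβ cosβ]
(For c' = 0 this reduces to FS = (γ'/γ_sat)·tanφ'/tanβ.)
γ' = 21.4 − 9.81 = 11.59 kN/m³
Numerator = 0.0 + 11.59·3.9·cos²18.6°·tan34.1° = 0.0 + 11.59·3.9·0.8983·0.6771 = 27.490 kPa
Denominator = 21.4·3.9·sin18.6°·cos18.6° = 21.4·3.9·0.3190·0.9478 = 25.230 kPa
FS = 27.490 / 25.230 = 1.090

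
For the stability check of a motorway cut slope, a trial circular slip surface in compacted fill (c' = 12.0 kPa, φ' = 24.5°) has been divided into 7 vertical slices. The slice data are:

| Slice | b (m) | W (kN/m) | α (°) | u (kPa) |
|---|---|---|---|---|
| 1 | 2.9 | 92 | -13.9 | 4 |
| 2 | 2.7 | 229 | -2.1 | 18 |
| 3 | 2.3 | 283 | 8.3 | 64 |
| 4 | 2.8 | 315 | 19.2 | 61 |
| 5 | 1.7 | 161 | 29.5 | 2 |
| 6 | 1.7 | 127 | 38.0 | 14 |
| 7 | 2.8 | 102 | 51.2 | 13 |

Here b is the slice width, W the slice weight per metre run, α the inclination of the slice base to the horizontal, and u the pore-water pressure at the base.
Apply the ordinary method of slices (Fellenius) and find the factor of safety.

Ordinary method of slices: FS = Σ[c'·Δl_i + (W_i cosα_i − u_i·Δl_i)·tanφ'] / Σ W_i sinα_i, with Δl_i = b_i / cosα_i.
Slice 1: Δl = 2.9/cos(-13.9°) = 2.987 m; N'_1 = 92·cos(-13.9°) − 4·2.987 = 77.4; c'Δl = 35.85; W sinα = -22.1
Slice 2: Δl = 2.7/cos(-2.1°) = 2.702 m; N'_2 = 229·cos(-2.1°) − 18·2.702 = 180.2; c'Δl = 32.42; W sinα = -8.4
Slice 3: Δl = 2.3/cos8.3° = 2.324 m; N'_3 = 283·cos8.3° − 64·2.324 = 131.3; c'Δl = 27.89; W sinα = 40.9
Slice 4: Δl = 2.8/cos19.2° = 2.965 m; N'_4 = 315·cos19.2° − 61·2.965 = 116.6; c'Δl = 35.58; W sinα = 103.6
Slice 5: Δl = 1.7/cos29.5° = 1.953 m; N'_5 = 161·cos29.5° − 2·1.953 = 136.2; c'Δl = 23.44; W sinα = 79.3
Slice 6: Δl = 1.7/cos38.0° = 2.157 m; N'_6 = 127·cos38.0° − 14·2.157 = 69.9; c'Δl = 25.89; W sinα = 78.2
Slice 7: Δl = 2.8/cos51.2° = 4.469 m; N'_7 = 102·cos51.2° − 13·4.469 = 5.8; c'Δl = 53.62; W sinα = 79.5
Σc'Δl = 234.7 kN/m; ΣN' = 717.4 kN/m; ΣW sinα = 350.9 kN/m
Resisting = 234.7 + 717.4·tan24.5° = 234.7 + 326.9 = 561.6 kN/m
FS = 561.6 / 350.9 = 1.600

FS = 1.60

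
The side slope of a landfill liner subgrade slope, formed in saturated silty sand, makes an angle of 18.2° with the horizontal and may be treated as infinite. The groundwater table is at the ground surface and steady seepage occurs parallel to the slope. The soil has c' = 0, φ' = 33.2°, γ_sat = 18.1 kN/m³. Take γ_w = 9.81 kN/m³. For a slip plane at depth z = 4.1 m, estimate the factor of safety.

FS = 0.91

With seepage parallel to the slope and the water table at the surface, the effective normal stress on the slip plane uses the buoyant unit weight γ' = γ_sat − γ_w while the driving shear stress uses γ_sat:
FS = [c' + γ' z cos²β tanφ'] / [γ_sat z sinβ cosβ]
(For c' = 0 this reduces to FS = (γ'/γ_sat)·tanφ'/tanβ.)
γ' = 18.1 − 9.81 = 8.29 kN/m³
Numerator = 0.0 + 8.29·4.1·cos²18.2°·tan33.2° = 0.0 + 8.29·4.1·0.9024·0.6544 = 20.072 kPa
Denominator = 18.1·4.1·sin18.2°·cos18.2° = 18.1·4.1·0.3123·0.9500 = 22.019 kPa
FS = 20.072 / 22.019 = 0.912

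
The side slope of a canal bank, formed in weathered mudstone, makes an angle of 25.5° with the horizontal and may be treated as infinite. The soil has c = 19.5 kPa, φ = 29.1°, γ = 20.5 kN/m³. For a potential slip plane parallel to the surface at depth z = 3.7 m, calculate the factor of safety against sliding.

For an infinite slope with a slip plane parallel to the surface (no pore pressure): FS = [c + γz cos²β tanφ] / [γz sinβ cosβ].
γz = 20.5·3.7 = 75.85 kN/m²
Numerator = 19.5 + 75.85·cos²25.5°·tan29.1° = 19.5 + 75.85·0.8147·0.5566 = 53.893 kPa
Denominator = 75.85·sin25.5°·cos25.5° = 75.85·0.4305·0.9026 = 29.473 kPa
FS = 53.893 / 29.473 = 1.829

FS = 1.83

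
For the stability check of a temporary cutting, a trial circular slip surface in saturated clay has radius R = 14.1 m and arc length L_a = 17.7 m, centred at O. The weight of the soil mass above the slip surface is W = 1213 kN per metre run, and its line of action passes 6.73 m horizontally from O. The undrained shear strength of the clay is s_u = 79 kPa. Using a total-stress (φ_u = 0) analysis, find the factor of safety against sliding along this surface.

Taking moments about the centre O, the resisting moment is provided by the undrained shear strength acting along the arc:
M_R = s_u·L_a·R = 79·17.70·14.1 = 19716.0 kN·m/m
M_D = W·d = 1213·6.73 = 8163.5 kN·m/m
FS = M_R / M_D = 19716.0 / 8163.5 = 2.415

FS = 2.42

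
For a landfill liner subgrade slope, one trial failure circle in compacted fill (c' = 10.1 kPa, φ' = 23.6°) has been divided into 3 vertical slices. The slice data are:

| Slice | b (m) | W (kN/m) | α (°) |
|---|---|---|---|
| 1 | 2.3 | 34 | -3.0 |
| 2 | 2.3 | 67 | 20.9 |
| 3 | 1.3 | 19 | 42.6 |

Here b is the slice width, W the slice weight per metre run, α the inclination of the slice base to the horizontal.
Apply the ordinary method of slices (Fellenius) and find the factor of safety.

Ordinary method of slices: FS = Σ[c'·Δl_i + (W_i cosα_i)·tanφ'] / Σ W_i sinα_i, with Δl_i = b_i / cosα_i.
Slice 1: Δl = 2.3/cos(-3.0°) = 2.303 m; N'_1 = 34·cos(-3.0°) = 34.0; c'Δl = 23.26; W sinα = -1.8
Slice 2: Δl = 2.3/cos20.9° = 2.462 m; N'_2 = 67·cos20.9° = 62.6; c'Δl = 24.87; W sinα = 23.9
Slice 3: Δl = 1.3/cos42.6° = 1.766 m; N'_3 = 19·cos42.6° = 14.0; c'Δl = 17.84; W sinα = 12.9
Σc'Δl = 66.0 kN/m; ΣN' = 110.5 kN/m; ΣW sinα = 35.0 kN/m
Resisting = 66.0 + 110.5·tan23.6° = 66.0 + 48.3 = 114.3 kN/m
FS = 114.3 / 35.0 = 3.266

FS = 3.27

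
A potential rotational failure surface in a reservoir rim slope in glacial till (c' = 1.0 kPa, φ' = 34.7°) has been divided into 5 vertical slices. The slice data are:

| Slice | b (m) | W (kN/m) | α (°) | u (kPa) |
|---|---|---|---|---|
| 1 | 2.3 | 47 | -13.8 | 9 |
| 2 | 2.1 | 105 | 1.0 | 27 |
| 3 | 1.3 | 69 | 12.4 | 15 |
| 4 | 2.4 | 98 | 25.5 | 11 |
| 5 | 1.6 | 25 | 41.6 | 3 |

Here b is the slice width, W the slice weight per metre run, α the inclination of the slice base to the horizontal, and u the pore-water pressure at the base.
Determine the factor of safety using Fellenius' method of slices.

Ordinary method of slices: FS = Σ[c'·Δl_i + (W_i cosα_i − u_i·Δl_i)·tanφ'] / Σ W_i sinα_i, with Δl_i = b_i / cosα_i.
Slice 1: Δl = 2.3/cos(-13.8°) = 2.368 m; N'_1 = 47·cos(-13.8°) − 9·2.368 = 24.3; c'Δl = 2.37; W sinα = -11.2
Slice 2: Δl = 2.1/cos1.0° = 2.100 m; N'_2 = 105·cos1.0° − 27·2.100 = 48.3; c'Δl = 2.10; W sinα = 1.8
Slice 3: Δl = 1.3/cos12.4° = 1.331 m; N'_3 = 69·cos12.4° − 15·1.331 = 47.4; c'Δl = 1.33; W sinα = 14.8
Slice 4: Δl = 2.4/cos25.5° = 2.659 m; N'_4 = 98·cos25.5° − 11·2.659 = 59.2; c'Δl = 2.66; W sinα = 42.2
Slice 5: Δl = 1.6/cos41.6° = 2.140 m; N'_5 = 25·cos41.6° − 3·2.140 = 12.3; c'Δl = 2.14; W sinα = 16.6
Σc'Δl = 10.6 kN/m; ΣN' = 191.5 kN/m; ΣW sinα = 64.2 kN/m
Resisting = 10.6 + 191.5·tan34.7° = 10.6 + 132.6 = 143.2 kN/m
FS = 143.2 / 64.2 = 2.230

FS = 2.23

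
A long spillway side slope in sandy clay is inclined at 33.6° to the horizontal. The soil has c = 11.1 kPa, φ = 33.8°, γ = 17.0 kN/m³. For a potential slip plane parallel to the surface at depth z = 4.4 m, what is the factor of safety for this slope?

FS = 1.33

For an infinite slope with a slip plane parallel to the surface (no pore pressure): FS = [c + γz cos²β tanφ] / [γz sinβ cosβ].
γz = 17.0·4.4 = 74.80 kN/m²
Numerator = 11.1 + 74.80·cos²33.6°·tan33.8° = 11.1 + 74.80·0.6938·0.6694 = 45.839 kPa
Denominator = 74.80·sin33.6°·cos33.6° = 74.80·0.5534·0.8329 = 34.478 kPa
FS = 45.839 / 34.478 = 1.330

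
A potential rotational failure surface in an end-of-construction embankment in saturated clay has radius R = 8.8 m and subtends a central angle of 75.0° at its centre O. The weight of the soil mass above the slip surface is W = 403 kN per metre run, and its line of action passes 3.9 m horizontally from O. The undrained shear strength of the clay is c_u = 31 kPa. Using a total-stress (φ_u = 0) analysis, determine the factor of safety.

FS = 2.00

Taking moments about the centre O, the resisting moment is provided by the undrained shear strength acting along the arc:
Arc length L_a = R·θ = 8.8·(75.0°·π/180) = 8.8·1.3090 = 11.52 m
M_R = c_u·L_a·R = 31·11.52·8.8 = 3142.4 kN·m/m
M_D = W·d = 403·3.9 = 1571.7 kN·m/m
FS = M_R / M_D = 3142.4 / 1571.7 = 1.999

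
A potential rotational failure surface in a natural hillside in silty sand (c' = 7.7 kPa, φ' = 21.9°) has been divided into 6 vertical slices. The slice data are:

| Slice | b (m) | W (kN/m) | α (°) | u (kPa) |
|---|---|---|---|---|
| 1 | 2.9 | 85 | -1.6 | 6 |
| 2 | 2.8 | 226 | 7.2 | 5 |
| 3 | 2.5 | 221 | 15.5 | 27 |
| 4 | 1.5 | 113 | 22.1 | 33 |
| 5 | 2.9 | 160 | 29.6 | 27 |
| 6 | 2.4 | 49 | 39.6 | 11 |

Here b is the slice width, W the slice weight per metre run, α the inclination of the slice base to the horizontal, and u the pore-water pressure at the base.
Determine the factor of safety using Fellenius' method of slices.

FS = 1.42

Ordinary method of slices: FS = Σ[c'·Δl_i + (W_i cosα_i − u_i·Δl_i)·tanφ'] / Σ W_i sinα_i, with Δl_i = b_i / cosα_i.
Slice 1: Δl = 2.9/cos(-1.6°) = 2.901 m; N'_1 = 85·cos(-1.6°) − 6·2.901 = 67.6; c'Δl = 22.34; W sinα = -2.4
Slice 2: Δl = 2.8/cos7.2° = 2.822 m; N'_2 = 226·cos7.2° − 5·2.822 = 210.1; c'Δl = 21.73; W sinα = 28.3
Slice 3: Δl = 2.5/cos15.5° = 2.594 m; N'_3 = 221·cos15.5° − 27·2.594 = 142.9; c'Δl = 19.98; W sinα = 59.1
Slice 4: Δl = 1.5/cos22.1° = 1.619 m; N'_4 = 113·cos22.1° − 33·1.619 = 51.3; c'Δl = 12.47; W sinα = 42.5
Slice 5: Δl = 2.9/cos29.6° = 3.335 m; N'_5 = 160·cos29.6° − 27·3.335 = 49.1; c'Δl = 25.68; W sinα = 79.0
Slice 6: Δl = 2.4/cos39.6° = 3.115 m; N'_6 = 49·cos39.6° − 11·3.115 = 3.5; c'Δl = 23.98; W sinα = 31.2
Σc'Δl = 126.2 kN/m; ΣN' = 524.4 kN/m; ΣW sinα = 237.8 kN/m
Resisting = 126.2 + 524.4·tan21.9° = 126.2 + 210.8 = 337.0 kN/m
FS = 337.0 / 237.8 = 1.417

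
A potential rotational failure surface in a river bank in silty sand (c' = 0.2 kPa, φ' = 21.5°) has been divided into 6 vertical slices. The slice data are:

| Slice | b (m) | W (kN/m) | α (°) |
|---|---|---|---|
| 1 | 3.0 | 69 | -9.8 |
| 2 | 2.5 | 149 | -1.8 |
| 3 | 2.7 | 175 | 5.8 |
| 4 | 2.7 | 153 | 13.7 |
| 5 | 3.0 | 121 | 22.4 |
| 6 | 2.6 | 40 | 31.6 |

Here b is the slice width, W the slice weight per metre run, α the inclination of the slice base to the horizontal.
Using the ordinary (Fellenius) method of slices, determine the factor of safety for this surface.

Ordinary method of slices: FS = Σ[c'·Δl_i + (W_i cosα_i)·tanφ'] / Σ W_i sinα_i, with Δl_i = b_i / cosα_i.
Slice 1: Δl = 3.0/cos(-9.8°) = 3.044 m; N'_1 = 69·cos(-9.8°) = 68.0; c'Δl = 0.61; W sinα = -11.7
Slice 2: Δl = 2.5/cos(-1.8°) = 2.501 m; N'_2 = 149·cos(-1.8°) = 148.9; c'Δl = 0.50; W sinα = -4.7
Slice 3: Δl = 2.7/cos5.8° = 2.714 m; N'_3 = 175·cos5.8° = 174.1; c'Δl = 0.54; W sinα = 17.7
Slice 4: Δl = 2.7/cos13.7° = 2.779 m; N'_4 = 153·cos13.7° = 148.6; c'Δl = 0.56; W sinα = 36.2
Slice 5: Δl = 3.0/cos22.4° = 3.245 m; N'_5 = 121·cos22.4° = 111.9; c'Δl = 0.65; W sinα = 46.1
Slice 6: Δl = 2.6/cos31.6° = 3.053 m; N'_6 = 40·cos31.6° = 34.1; c'Δl = 0.61; W sinα = 21.0
Σc'Δl = 3.5 kN/m; ΣN' = 685.6 kN/m; ΣW sinα = 104.6 kN/m
Resisting = 3.5 + 685.6·tan21.5° = 3.5 + 270.1 = 273.5 kN/m
FS = 273.5 / 104.6 = 2.616

FS = 2.62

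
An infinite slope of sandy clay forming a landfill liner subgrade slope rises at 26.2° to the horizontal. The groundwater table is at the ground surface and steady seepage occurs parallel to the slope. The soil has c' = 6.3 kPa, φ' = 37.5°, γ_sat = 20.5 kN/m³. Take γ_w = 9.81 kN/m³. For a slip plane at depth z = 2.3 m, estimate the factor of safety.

With seepage parallel to the slope and the water table at the surface, the effective normal stress on the slip plane uses the buoyant unit weight γ' = γ_sat − γ_w while the driving shear stress uses γ_sat:
FS = [c' + γ' z cos²β tanφ'] / [γ_sat z sinβ cosβ]
γ' = 20.5 − 9.81 = 10.69 kN/m³
Numerator = 6.3 + 10.69·2.3·cos²26.2°·tan37.5° = 6.3 + 10.69·2.3·0.8051·0.7673 = 21.489 kPa
Denominator = 20.5·2.3·sin26.2°·cos26.2° = 20.5·2.3·0.4415·0.8973 = 18.678 kPa
FS = 21.489 / 18.678 = 1.150

FS = 1.15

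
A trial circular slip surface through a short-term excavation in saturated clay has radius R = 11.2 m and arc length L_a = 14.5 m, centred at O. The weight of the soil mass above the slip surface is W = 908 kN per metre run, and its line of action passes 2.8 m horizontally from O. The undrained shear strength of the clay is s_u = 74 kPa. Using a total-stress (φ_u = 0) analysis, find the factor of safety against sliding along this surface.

Taking moments about the centre O, the resisting moment is provided by the undrained shear strength acting along the arc:
M_R = s_u·L_a·R = 74·14.50·11.2 = 12017.6 kN·m/m
M_D = W·d = 908·2.8 = 2542.4 kN·m/m
FS = M_R / M_D = 12017.6 / 2542.4 = 4.727

FS = 4.73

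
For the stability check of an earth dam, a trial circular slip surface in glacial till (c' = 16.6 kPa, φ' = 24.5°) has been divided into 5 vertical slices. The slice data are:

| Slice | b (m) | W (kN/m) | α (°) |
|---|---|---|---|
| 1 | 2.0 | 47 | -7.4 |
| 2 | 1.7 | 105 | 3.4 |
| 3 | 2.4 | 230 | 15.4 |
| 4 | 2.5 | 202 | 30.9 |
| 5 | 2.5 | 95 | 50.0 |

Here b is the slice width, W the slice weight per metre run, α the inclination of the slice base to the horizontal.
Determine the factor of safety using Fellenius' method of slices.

Ordinary method of slices: FS = Σ[c'·Δl_i + (W_i cosα_i)·tanφ'] / Σ W_i sinα_i, with Δl_i = b_i / cosα_i.
Slice 1: Δl = 2.0/cos(-7.4°) = 2.017 m; N'_1 = 47·cos(-7.4°) = 46.6; c'Δl = 33.48; W sinα = -6.1
Slice 2: Δl = 1.7/cos3.4° = 1.703 m; N'_2 = 105·cos3.4° = 104.8; c'Δl = 28.27; W sinα = 6.2
Slice 3: Δl = 2.4/cos15.4° = 2.489 m; N'_3 = 230·cos15.4° = 221.7; c'Δl = 41.32; W sinα = 61.1
Slice 4: Δl = 2.5/cos30.9° = 2.914 m; N'_4 = 202·cos30.9° = 173.3; c'Δl = 48.36; W sinα = 103.7
Slice 5: Δl = 2.5/cos50.0° = 3.889 m; N'_5 = 95·cos50.0° = 61.1; c'Δl = 64.56; W sinα = 72.8
Σc'Δl = 216.0 kN/m; ΣN' = 607.6 kN/m; ΣW sinα = 237.8 kN/m
Resisting = 216.0 + 607.6·tan24.5° = 216.0 + 276.9 = 492.9 kN/m
FS = 492.9 / 237.8 = 2.073

FS = 2.07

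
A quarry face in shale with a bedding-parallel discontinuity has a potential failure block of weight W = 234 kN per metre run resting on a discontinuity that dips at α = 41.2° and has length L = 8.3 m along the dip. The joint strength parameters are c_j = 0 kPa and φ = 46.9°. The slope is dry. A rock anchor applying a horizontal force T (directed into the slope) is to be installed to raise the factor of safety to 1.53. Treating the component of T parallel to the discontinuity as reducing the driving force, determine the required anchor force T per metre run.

Resolving forces along and normal to the sliding plane, with the horizontal anchor force T adding T·sinα to the effective normal force and T·cosα acting up the plane against the driving force:
FS = [c_jL + (W cosα + T sinα) tanφ] / [W sinα − T cosα]
Without the anchor: N' = 176.1 kN/m, driving T_d = 154.1 kN/m, resisting R = 0·8.3 + 176.1·tan46.9° = 188.1 kN/m, FS = 1.22.
Setting FS = 1.53 and solving for T:
1.53·(154.1 − T cos41.2°) = 188.1 + T sin41.2°·tan46.9°
T·(sin41.2°·tan46.9° + 1.53·cos41.2°) = 1.53·154.1 − 188.1
T·(0.6587·1.0686 + 1.53·0.7524) = 235.8 − 188.1 = 47.7
T·1.8551 = 47.7
T = 25.7 kN/m

T = 26 kN/m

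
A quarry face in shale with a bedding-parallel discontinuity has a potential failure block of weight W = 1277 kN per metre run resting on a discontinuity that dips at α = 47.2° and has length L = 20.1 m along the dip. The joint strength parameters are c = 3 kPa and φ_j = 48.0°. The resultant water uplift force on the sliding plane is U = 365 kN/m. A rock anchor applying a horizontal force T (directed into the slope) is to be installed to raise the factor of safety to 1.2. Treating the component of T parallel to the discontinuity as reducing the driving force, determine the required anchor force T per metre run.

Resolving forces along and normal to the sliding plane, with the horizontal anchor force T adding T·sinα to the effective normal force and T·cosα acting up the plane against the driving force:
FS = [cL + (W cosα − U + T sinα) tanφ_j] / [W sinα − T cosα]
Without the anchor: N' = 502.6 kN/m, driving T_d = 937.0 kN/m, resisting R = 3·20.1 + 502.6·tan48.0° = 618.5 kN/m, FS = 0.66.
Setting FS = 1.2 and solving for T:
1.2·(937.0 − T cos47.2°) = 618.5 + T sin47.2°·tan48.0°
T·(sin47.2°·tan48.0° + 1.2·cos47.2°) = 1.2·937.0 − 618.5
T·(0.7337·1.1106 + 1.2·0.6794) = 1124.4 − 618.5 = 505.8
T·1.6302 = 505.8
T = 310.3 kN/m

T = 310 kN/m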